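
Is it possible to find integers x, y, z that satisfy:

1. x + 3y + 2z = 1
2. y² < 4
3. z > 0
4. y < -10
No

A contradictory subset is {y² < 4, y < -10}. No integer assignment can satisfy these jointly:

  - y² < 4: restricts y to |y| ≤ 1
  - y < -10: bounds one variable relative to a constant

Direct contradiction: the bounds on y require y ≥ -1 and y ≤ -11 simultaneously, which is empty.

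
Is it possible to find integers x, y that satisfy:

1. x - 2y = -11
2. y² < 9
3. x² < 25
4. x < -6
No

A contradictory subset is {x² < 25, x < -6}. No integer assignment can satisfy these jointly:

  - x² < 25: restricts x to |x| ≤ 4
  - x < -6: bounds one variable relative to a constant

Direct contradiction: the bounds on x require x ≥ -4 and x ≤ -7 simultaneously, which is empty.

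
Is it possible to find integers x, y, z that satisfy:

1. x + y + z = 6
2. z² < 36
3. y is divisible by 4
Yes

Take x = 6, y = 0, z = 0. Substituting into each constraint:
  (1) 6 + 0 + 0 = 6 ✓
  (2) z² = (0)² = 0, and 0 < 36 ✓
  (3) 0 = 4 × 0, remainder 0 ✓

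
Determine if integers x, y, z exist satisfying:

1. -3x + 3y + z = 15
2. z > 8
Yes

Take x = 0, y = 0, z = 15. Substituting into each constraint:
  (1) -3(0) + 3(0) + 15 = 15 ✓
  (2) 15 > 8 ✓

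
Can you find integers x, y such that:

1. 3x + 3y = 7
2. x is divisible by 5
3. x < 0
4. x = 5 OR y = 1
No

Even the single constraint (3x + 3y = 7) is infeasible over the integers.

  - 3x + 3y = 7: every term on the left is divisible by 3, so the LHS ≡ 0 (mod 3), but the RHS 7 is not — no integer solution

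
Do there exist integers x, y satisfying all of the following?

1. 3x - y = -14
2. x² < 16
Yes

Take x = 0, y = 14. Substituting into each constraint:
  (1) 3(0) + (-14) = -14 ✓
  (2) x² = (0)² = 0, and 0 < 16 ✓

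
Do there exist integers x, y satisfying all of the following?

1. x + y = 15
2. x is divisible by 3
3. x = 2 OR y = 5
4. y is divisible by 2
No

The full constraint system is jointly infeasible over the integers. Each constraint and what it forces:

  - x + y = 15: is a linear equation tying the variables together
  - x is divisible by 3: restricts x to multiples of 3
  - x = 2 OR y = 5: forces a choice: either x = 2 or y = 5
  - y is divisible by 2: restricts y to multiples of 2

Split on the disjunction (x = 2 OR y = 5):
  • If x = 2: this contradicts the divisibility constraint — 2 is not a multiple of 3.
  • If y = 5: this contradicts the divisibility constraint — 5 is not a multiple of 2.
Both branches are infeasible, so the system has no integer solution.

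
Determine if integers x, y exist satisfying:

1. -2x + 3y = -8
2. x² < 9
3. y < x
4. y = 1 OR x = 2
No

A contradictory subset is {-2x + 3y = -8, y = 1 OR x = 2}. No integer assignment can satisfy these jointly:

  - -2x + 3y = -8: is a linear equation tying the variables together
  - y = 1 OR x = 2: forces a choice: either y = 1 or x = 2

Split on the disjunction (y = 1 OR x = 2):
  • If y = 1: with y = 1, every remaining term of the linear equation is divisible by 2, so the left side is ≡ 0 (mod 2); but the right side -11 ≡ 1 (mod 2). No integers can satisfy it.
  • If x = 2: with x = 2, every remaining term of the linear equation is divisible by 3, so the left side is ≡ 0 (mod 3); but the right side -4 ≡ 2 (mod 3). No integers can satisfy it.
Both branches are infeasible, so the system has no integer solution.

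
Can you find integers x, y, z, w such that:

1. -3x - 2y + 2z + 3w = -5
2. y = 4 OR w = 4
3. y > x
Yes

Take x = -1, y = 0, z = -10, w = 4. Substituting into each constraint:
  (1) -3(-1) - 2(0) + 2(-10) + 3(4) = -5 ✓
  (2) w = 4, target 4 ✓ (second branch holds)
  (3) 0 > -1 ✓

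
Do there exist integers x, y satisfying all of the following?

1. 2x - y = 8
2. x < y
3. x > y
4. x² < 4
No

A contradictory subset is {x < y, x > y}. No integer assignment can satisfy these jointly:

  - x < y: bounds one variable relative to another variable
  - x > y: bounds one variable relative to another variable

Direct contradiction: y > x and x > y cannot both hold.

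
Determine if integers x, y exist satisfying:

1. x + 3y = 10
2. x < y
Yes

Take x = 1, y = 3. Substituting into each constraint:
  (1) 1 + 3(3) = 10 ✓
  (2) 1 < 3 ✓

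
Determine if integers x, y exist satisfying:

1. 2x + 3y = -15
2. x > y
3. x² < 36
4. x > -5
Yes

Take x = 0, y = -5. Substituting into each constraint:
  (1) 2(0) + 3(-5) = -15 ✓
  (2) 0 > -5 ✓
  (3) x² = (0)² = 0, and 0 < 36 ✓
  (4) 0 > -5 ✓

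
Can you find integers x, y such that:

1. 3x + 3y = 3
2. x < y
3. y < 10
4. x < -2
Yes

Take x = -3, y = 4. Substituting into each constraint:
  (1) 3(-3) + 3(4) = 3 ✓
  (2) -3 < 4 ✓
  (3) 4 < 10 ✓
  (4) -3 < -2 ✓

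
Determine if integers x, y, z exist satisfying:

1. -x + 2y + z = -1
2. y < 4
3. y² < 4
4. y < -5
No

A contradictory subset is {y² < 4, y < -5}. No integer assignment can satisfy these jointly:

  - y² < 4: restricts y to |y| ≤ 1
  - y < -5: bounds one variable relative to a constant

Direct contradiction: the bounds on y require y ≥ -1 and y ≤ -6 simultaneously, which is empty.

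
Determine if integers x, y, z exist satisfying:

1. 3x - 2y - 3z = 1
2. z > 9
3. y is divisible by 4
Yes

Take x = 5, y = -8, z = 10. Substituting into each constraint:
  (1) 3(5) - 2(-8) - 3(10) = 1 ✓
  (2) 10 > 9 ✓
  (3) -8 = 4 × -2, remainder 0 ✓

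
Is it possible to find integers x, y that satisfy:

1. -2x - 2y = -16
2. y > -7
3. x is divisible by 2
Yes

Take x = 0, y = 8. Substituting into each constraint:
  (1) -2(0) - 2(8) = -16 ✓
  (2) 8 > -7 ✓
  (3) 0 = 2 × 0, remainder 0 ✓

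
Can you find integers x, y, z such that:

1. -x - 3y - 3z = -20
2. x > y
Yes

Take x = 2, y = 1, z = 5. Substituting into each constraint:
  (1) (-2) - 3(1) - 3(5) = -20 ✓
  (2) 2 > 1 ✓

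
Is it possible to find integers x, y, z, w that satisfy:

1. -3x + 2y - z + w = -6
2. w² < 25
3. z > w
Yes

Take x = 3, y = 2, z = 1, w = 0. Substituting into each constraint:
  (1) -3(3) + 2(2) + (-1) + 0 = -6 ✓
  (2) w² = (0)² = 0, and 0 < 25 ✓
  (3) 1 > 0 ✓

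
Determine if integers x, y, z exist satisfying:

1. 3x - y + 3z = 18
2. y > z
Yes

Take x = 5, y = 3, z = 2. Substituting into each constraint:
  (1) 3(5) + (-3) + 3(2) = 18 ✓
  (2) 3 > 2 ✓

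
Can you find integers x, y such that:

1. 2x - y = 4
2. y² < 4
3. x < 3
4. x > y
Yes

Take x = 2, y = 0. Substituting into each constraint:
  (1) 2(2) + 0 = 4 ✓
  (2) y² = (0)² = 0, and 0 < 4 ✓
  (3) 2 < 3 ✓
  (4) 2 > 0 ✓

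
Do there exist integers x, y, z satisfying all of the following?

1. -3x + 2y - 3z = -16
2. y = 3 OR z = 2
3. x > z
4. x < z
No

A contradictory subset is {x > z, x < z}. No integer assignment can satisfy these jointly:

  - x > z: bounds one variable relative to another variable
  - x < z: bounds one variable relative to another variable

Direct contradiction: x > z and z > x cannot both hold.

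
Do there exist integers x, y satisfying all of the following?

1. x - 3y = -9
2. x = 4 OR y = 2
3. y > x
Yes

Take x = -3, y = 2. Substituting into each constraint:
  (1) (-3) - 3(2) = -9 ✓
  (2) y = 2, target 2 ✓ (second branch holds)
  (3) 2 > -3 ✓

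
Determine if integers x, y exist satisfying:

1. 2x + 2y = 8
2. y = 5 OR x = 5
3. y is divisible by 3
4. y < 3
No

The full constraint system is jointly infeasible over the integers. Each constraint and what it forces:

  - 2x + 2y = 8: is a linear equation tying the variables together
  - y = 5 OR x = 5: forces a choice: either y = 5 or x = 5
  - y is divisible by 3: restricts y to multiples of 3
  - y < 3: bounds one variable relative to a constant

Split on the disjunction (y = 5 OR x = 5):
  • If y = 5: this contradicts the divisibility constraint — 5 is not a multiple of 3.
  • If x = 5: with x = 5, writing y = 3y', every remaining term of the linear equation is divisible by 6, so the left side is ≡ 0 (mod 6); but the right side -2 ≡ 4 (mod 6). No integers can satisfy it.
Both branches are infeasible, so the system has no integer solution.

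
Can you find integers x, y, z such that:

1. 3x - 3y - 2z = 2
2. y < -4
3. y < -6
Yes

Take x = -5, y = -7, z = 2. Substituting into each constraint:
  (1) 3(-5) - 3(-7) - 2(2) = 2 ✓
  (2) -7 < -4 ✓
  (3) -7 < -6 ✓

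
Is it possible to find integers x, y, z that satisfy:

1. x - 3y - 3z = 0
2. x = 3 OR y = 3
Yes

Take x = 0, y = 3, z = -3. Substituting into each constraint:
  (1) 0 - 3(3) - 3(-3) = 0 ✓
  (2) y = 3, target 3 ✓ (second branch holds)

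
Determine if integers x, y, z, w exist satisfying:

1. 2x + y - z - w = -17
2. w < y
Yes

Take x = -9, y = 0, z = 0, w = -1. Substituting into each constraint:
  (1) 2(-9) + 0 + 0 + 1 = -17 ✓
  (2) -1 < 0 ✓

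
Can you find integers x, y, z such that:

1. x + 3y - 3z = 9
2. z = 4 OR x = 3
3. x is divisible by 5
Yes

Take x = 15, y = 2, z = 4. Substituting into each constraint:
  (1) 15 + 3(2) - 3(4) = 9 ✓
  (2) z = 4, target 4 ✓ (first branch holds)
  (3) 15 = 5 × 3, remainder 0 ✓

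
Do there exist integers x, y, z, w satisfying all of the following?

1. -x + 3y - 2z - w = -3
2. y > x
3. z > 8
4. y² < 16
Yes

Take x = 0, y = 1, z = 9, w = -12. Substituting into each constraint:
  (1) 0 + 3(1) - 2(9) + 12 = -3 ✓
  (2) 1 > 0 ✓
  (3) 9 > 8 ✓
  (4) y² = (1)² = 1, and 1 < 16 ✓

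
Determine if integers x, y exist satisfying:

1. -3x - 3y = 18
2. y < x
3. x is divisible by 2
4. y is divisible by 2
Yes

Take x = -2, y = -4. Substituting into each constraint:
  (1) -3(-2) - 3(-4) = 18 ✓
  (2) -4 < -2 ✓
  (3) -2 = 2 × -1, remainder 0 ✓
  (4) -4 = 2 × -2, remainder 0 ✓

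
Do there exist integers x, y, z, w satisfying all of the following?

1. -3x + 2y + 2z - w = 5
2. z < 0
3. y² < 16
Yes

Take x = -3, y = 0, z = -1, w = 2. Substituting into each constraint:
  (1) -3(-3) + 2(0) + 2(-1) + (-2) = 5 ✓
  (2) -1 < 0 ✓
  (3) y² = (0)² = 0, and 0 < 16 ✓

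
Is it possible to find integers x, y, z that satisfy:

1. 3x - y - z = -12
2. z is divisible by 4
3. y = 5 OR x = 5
Yes

Take x = -5, y = 5, z = -8. Substituting into each constraint:
  (1) 3(-5) + (-5) + 8 = -12 ✓
  (2) -8 = 4 × -2, remainder 0 ✓
  (3) y = 5, target 5 ✓ (first branch holds)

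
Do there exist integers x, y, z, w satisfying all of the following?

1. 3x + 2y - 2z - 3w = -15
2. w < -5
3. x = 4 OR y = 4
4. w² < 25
No

A contradictory subset is {w < -5, w² < 25}. No integer assignment can satisfy these jointly:

  - w < -5: bounds one variable relative to a constant
  - w² < 25: restricts w to |w| ≤ 4

Direct contradiction: the bounds on w require w ≥ -4 and w ≤ -6 simultaneously, which is empty.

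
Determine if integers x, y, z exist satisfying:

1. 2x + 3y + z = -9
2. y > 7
Yes

Take x = -17, y = 8, z = 1. Substituting into each constraint:
  (1) 2(-17) + 3(8) + 1 = -9 ✓
  (2) 8 > 7 ✓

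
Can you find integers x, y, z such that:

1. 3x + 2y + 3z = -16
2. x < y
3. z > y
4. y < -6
Yes

Take x = -9, y = -8, z = 9. Substituting into each constraint:
  (1) 3(-9) + 2(-8) + 3(9) = -16 ✓
  (2) -9 < -8 ✓
  (3) 9 > -8 ✓
  (4) -8 < -6 ✓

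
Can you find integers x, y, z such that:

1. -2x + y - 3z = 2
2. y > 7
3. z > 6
Yes

Take x = -9, y = 8, z = 8. Substituting into each constraint:
  (1) -2(-9) + 8 - 3(8) = 2 ✓
  (2) 8 > 7 ✓
  (3) 8 > 6 ✓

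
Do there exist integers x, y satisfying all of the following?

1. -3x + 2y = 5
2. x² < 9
Yes

Take x = -1, y = 1. Substituting into each constraint:
  (1) -3(-1) + 2(1) = 5 ✓
  (2) x² = (-1)² = 1, and 1 < 9 ✓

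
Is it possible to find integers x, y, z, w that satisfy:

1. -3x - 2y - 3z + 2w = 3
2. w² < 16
Yes

Take x = 1, y = 0, z = 0, w = 3. Substituting into each constraint:
  (1) -3(1) - 2(0) - 3(0) + 2(3) = 3 ✓
  (2) w² = (3)² = 9, and 9 < 16 ✓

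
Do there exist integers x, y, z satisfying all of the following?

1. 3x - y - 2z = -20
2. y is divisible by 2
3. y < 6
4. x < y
Yes

Take x = -2, y = 0, z = 7. Substituting into each constraint:
  (1) 3(-2) + 0 - 2(7) = -20 ✓
  (2) 0 = 2 × 0, remainder 0 ✓
  (3) 0 < 6 ✓
  (4) -2 < 0 ✓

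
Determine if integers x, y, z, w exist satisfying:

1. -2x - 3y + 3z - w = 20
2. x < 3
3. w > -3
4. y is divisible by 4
Yes

Take x = 2, y = 0, z = 8, w = 0. Substituting into each constraint:
  (1) -2(2) - 3(0) + 3(8) + 0 = 20 ✓
  (2) 2 < 3 ✓
  (3) 0 > -3 ✓
  (4) 0 = 4 × 0, remainder 0 ✓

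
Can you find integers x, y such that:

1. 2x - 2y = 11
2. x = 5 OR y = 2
No

Even the single constraint (2x - 2y = 11) is infeasible over the integers.

  - 2x - 2y = 11: every term on the left is divisible by 2, so the LHS ≡ 0 (mod 2), but the RHS 11 is not — no integer solution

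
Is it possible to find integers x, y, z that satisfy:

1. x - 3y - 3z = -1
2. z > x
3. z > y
Yes

Take x = -4, y = -1, z = 0. Substituting into each constraint:
  (1) (-4) - 3(-1) - 3(0) = -1 ✓
  (2) 0 > -4 ✓
  (3) 0 > -1 ✓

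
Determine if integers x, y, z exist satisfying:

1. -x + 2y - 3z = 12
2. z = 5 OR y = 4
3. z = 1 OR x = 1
Yes

Take x = 1, y = 14, z = 5. Substituting into each constraint:
  (1) (-1) + 2(14) - 3(5) = 12 ✓
  (2) z = 5, target 5 ✓ (first branch holds)
  (3) x = 1, target 1 ✓ (second branch holds)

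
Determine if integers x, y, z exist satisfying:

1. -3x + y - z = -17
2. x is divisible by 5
Yes

Take x = 0, y = 0, z = 17. Substituting into each constraint:
  (1) -3(0) + 0 + (-17) = -17 ✓
  (2) 0 = 5 × 0, remainder 0 ✓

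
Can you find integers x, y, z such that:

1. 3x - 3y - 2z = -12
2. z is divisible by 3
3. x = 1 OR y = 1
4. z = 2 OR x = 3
Yes

Take x = 3, y = 1, z = 9. Substituting into each constraint:
  (1) 3(3) - 3(1) - 2(9) = -12 ✓
  (2) 9 = 3 × 3, remainder 0 ✓
  (3) y = 1, target 1 ✓ (second branch holds)
  (4) x = 3, target 3 ✓ (second branch holds)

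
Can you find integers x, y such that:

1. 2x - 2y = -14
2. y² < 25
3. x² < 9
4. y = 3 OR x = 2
No

The full constraint system is jointly infeasible over the integers. Each constraint and what it forces:

  - 2x - 2y = -14: is a linear equation tying the variables together
  - y² < 25: restricts y to |y| ≤ 4
  - x² < 9: restricts x to |x| ≤ 2
  - y = 3 OR x = 2: forces a choice: either y = 3 or x = 2

Split on the disjunction (y = 3 OR x = 2):
  • If y = 3: the equation forces x = -4, but x² < 9 requires |x| ≤ 2.
  • If x = 2: the equation forces y = 9, but y² < 25 requires |y| ≤ 4.
Both branches are infeasible, so the system has no integer solution.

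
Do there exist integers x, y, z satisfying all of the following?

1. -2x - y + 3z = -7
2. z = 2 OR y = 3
Yes

Take x = 6, y = 1, z = 2. Substituting into each constraint:
  (1) -2(6) + (-1) + 3(2) = -7 ✓
  (2) z = 2, target 2 ✓ (first branch holds)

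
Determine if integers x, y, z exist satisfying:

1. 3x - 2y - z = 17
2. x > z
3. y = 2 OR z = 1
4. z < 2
Yes

Take x = 2, y = -6, z = 1. Substituting into each constraint:
  (1) 3(2) - 2(-6) + (-1) = 17 ✓
  (2) 2 > 1 ✓
  (3) z = 1, target 1 ✓ (second branch holds)
  (4) 1 < 2 ✓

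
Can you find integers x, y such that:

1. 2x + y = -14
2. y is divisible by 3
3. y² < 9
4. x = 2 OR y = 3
No

A contradictory subset is {2x + y = -14, y² < 9, x = 2 OR y = 3}. No integer assignment can satisfy these jointly:

  - 2x + y = -14: is a linear equation tying the variables together
  - y² < 9: restricts y to |y| ≤ 2
  - x = 2 OR y = 3: forces a choice: either x = 2 or y = 3

Split on the disjunction (x = 2 OR y = 3):
  • If x = 2: the equation forces y = -18, but y² < 9 requires |y| ≤ 2.
  • If y = 3: this contradicts y² < 9, which requires |y| ≤ 2.
Both branches are infeasible, so the system has no integer solution.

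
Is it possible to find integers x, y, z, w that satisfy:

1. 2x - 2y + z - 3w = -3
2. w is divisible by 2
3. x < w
Yes

Take x = -1, y = 1, z = 1, w = 0. Substituting into each constraint:
  (1) 2(-1) - 2(1) + 1 - 3(0) = -3 ✓
  (2) 0 = 2 × 0, remainder 0 ✓
  (3) -1 < 0 ✓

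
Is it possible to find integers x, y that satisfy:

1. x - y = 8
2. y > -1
Yes

Take x = 8, y = 0. Substituting into each constraint:
  (1) 8 + 0 = 8 ✓
  (2) 0 > -1 ✓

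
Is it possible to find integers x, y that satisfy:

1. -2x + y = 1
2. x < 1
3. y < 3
Yes

Take x = 0, y = 1. Substituting into each constraint:
  (1) -2(0) + 1 = 1 ✓
  (2) 0 < 1 ✓
  (3) 1 < 3 ✓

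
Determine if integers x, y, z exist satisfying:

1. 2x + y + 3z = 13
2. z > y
Yes

Take x = 7, y = -1, z = 0. Substituting into each constraint:
  (1) 2(7) + (-1) + 3(0) = 13 ✓
  (2) 0 > -1 ✓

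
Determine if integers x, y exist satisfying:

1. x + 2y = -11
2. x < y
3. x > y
No

A contradictory subset is {x < y, x > y}. No integer assignment can satisfy these jointly:

  - x < y: bounds one variable relative to another variable
  - x > y: bounds one variable relative to another variable

Direct contradiction: y > x and x > y cannot both hold.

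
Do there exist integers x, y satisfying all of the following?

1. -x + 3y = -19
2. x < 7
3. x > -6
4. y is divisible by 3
Yes

Take x = 1, y = -6. Substituting into each constraint:
  (1) (-1) + 3(-6) = -19 ✓
  (2) 1 < 7 ✓
  (3) 1 > -6 ✓
  (4) -6 = 3 × -2, remainder 0 ✓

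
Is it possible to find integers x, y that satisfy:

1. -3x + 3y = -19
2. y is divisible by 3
No

Even the single constraint (-3x + 3y = -19) is infeasible over the integers.

  - -3x + 3y = -19: every term on the left is divisible by 3, so the LHS ≡ 0 (mod 3), but the RHS -19 is not — no integer solution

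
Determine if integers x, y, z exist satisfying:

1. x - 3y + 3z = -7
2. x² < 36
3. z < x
Yes

Take x = 2, y = 4, z = 1. Substituting into each constraint:
  (1) 2 - 3(4) + 3(1) = -7 ✓
  (2) x² = (2)² = 4, and 4 < 36 ✓
  (3) 1 < 2 ✓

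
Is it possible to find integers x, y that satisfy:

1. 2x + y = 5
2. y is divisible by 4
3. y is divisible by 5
No

A contradictory subset is {2x + y = 5, y is divisible by 4}. No integer assignment can satisfy these jointly:

  - 2x + y = 5: is a linear equation tying the variables together
  - y is divisible by 4: restricts y to multiples of 4

Modular obstruction: writing y = 4y', every remaining term of the linear equation is divisible by 2, so the left side is ≡ 0 (mod 2); but the right side 5 ≡ 1 (mod 2). No integers can satisfy it.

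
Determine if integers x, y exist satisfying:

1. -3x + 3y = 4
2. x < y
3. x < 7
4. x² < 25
No

Even the single constraint (-3x + 3y = 4) is infeasible over the integers.

  - -3x + 3y = 4: every term on the left is divisible by 3, so the LHS ≡ 0 (mod 3), but the RHS 4 is not — no integer solution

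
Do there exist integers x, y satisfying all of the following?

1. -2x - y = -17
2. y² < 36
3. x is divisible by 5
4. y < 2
Yes

Take x = 10, y = -3. Substituting into each constraint:
  (1) -2(10) + 3 = -17 ✓
  (2) y² = (-3)² = 9, and 9 < 36 ✓
  (3) 10 = 5 × 2, remainder 0 ✓
  (4) -3 < 2 ✓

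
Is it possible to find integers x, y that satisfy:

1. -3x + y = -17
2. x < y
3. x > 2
Yes

Take x = 9, y = 10. Substituting into each constraint:
  (1) -3(9) + 10 = -17 ✓
  (2) 9 < 10 ✓
  (3) 9 > 2 ✓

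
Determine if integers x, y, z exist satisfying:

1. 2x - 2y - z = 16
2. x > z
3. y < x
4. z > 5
Yes

Take x = 7, y = -4, z = 6. Substituting into each constraint:
  (1) 2(7) - 2(-4) + (-6) = 16 ✓
  (2) 7 > 6 ✓
  (3) -4 < 7 ✓
  (4) 6 > 5 ✓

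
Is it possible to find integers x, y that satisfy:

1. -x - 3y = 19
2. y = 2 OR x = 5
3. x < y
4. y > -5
Yes

Take x = -25, y = 2. Substituting into each constraint:
  (1) 25 - 3(2) = 19 ✓
  (2) y = 2, target 2 ✓ (first branch holds)
  (3) -25 < 2 ✓
  (4) 2 > -5 ✓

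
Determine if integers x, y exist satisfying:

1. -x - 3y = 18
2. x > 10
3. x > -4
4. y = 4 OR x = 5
No

A contradictory subset is {-x - 3y = 18, x > 10, y = 4 OR x = 5}. No integer assignment can satisfy these jointly:

  - -x - 3y = 18: is a linear equation tying the variables together
  - x > 10: bounds one variable relative to a constant
  - y = 4 OR x = 5: forces a choice: either y = 4 or x = 5

Split on the disjunction (y = 4 OR x = 5):
  • If y = 4: the equation forces x = -30, which contradicts the bound x ≥ 11.
  • If x = 5: this contradicts the bound x ≥ 11.
Both branches are infeasible, so the system has no integer solution.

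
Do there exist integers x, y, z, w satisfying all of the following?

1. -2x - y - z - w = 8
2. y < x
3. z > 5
Yes

Take x = 1, y = 0, z = 6, w = -16. Substituting into each constraint:
  (1) -2(1) + 0 + (-6) + 16 = 8 ✓
  (2) 0 < 1 ✓
  (3) 6 > 5 ✓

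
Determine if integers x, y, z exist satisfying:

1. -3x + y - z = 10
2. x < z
Yes

Take x = -1, y = 7, z = 0. Substituting into each constraint:
  (1) -3(-1) + 7 + 0 = 10 ✓
  (2) -1 < 0 ✓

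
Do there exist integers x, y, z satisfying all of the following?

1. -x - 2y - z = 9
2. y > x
Yes

Take x = -1, y = 0, z = -8. Substituting into each constraint:
  (1) 1 - 2(0) + 8 = 9 ✓
  (2) 0 > -1 ✓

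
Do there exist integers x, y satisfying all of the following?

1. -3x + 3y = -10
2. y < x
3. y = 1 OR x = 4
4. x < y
No

Even the single constraint (-3x + 3y = -10) is infeasible over the integers.

  - -3x + 3y = -10: every term on the left is divisible by 3, so the LHS ≡ 0 (mod 3), but the RHS -10 is not — no integer solution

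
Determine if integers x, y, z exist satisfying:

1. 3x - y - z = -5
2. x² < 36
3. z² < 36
Yes

Take x = 0, y = 0, z = 5. Substituting into each constraint:
  (1) 3(0) + 0 + (-5) = -5 ✓
  (2) x² = (0)² = 0, and 0 < 36 ✓
  (3) z² = (5)² = 25, and 25 < 36 ✓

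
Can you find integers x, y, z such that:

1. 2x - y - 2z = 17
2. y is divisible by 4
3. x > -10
No

A contradictory subset is {2x - y - 2z = 17, y is divisible by 4}. No integer assignment can satisfy these jointly:

  - 2x - y - 2z = 17: is a linear equation tying the variables together
  - y is divisible by 4: restricts y to multiples of 4

Modular obstruction: writing y = 4y', every remaining term of the linear equation is divisible by 2, so the left side is ≡ 0 (mod 2); but the right side 17 ≡ 1 (mod 2). No integers can satisfy it.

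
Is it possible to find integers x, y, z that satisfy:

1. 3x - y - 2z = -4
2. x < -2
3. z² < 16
Yes

Take x = -3, y = -5, z = 0. Substituting into each constraint:
  (1) 3(-3) + 5 - 2(0) = -4 ✓
  (2) -3 < -2 ✓
  (3) z² = (0)² = 0, and 0 < 16 ✓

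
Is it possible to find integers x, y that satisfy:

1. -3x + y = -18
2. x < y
Yes

Take x = 10, y = 12. Substituting into each constraint:
  (1) -3(10) + 12 = -18 ✓
  (2) 10 < 12 ✓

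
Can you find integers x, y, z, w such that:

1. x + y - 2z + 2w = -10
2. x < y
Yes

Take x = 0, y = 2, z = 6, w = 0. Substituting into each constraint:
  (1) 0 + 2 - 2(6) + 2(0) = -10 ✓
  (2) 0 < 2 ✓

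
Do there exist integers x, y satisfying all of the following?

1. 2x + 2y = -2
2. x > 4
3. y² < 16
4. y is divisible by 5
No

A contradictory subset is {2x + 2y = -2, x > 4, y² < 16}. No integer assignment can satisfy these jointly:

  - 2x + 2y = -2: is a linear equation tying the variables together
  - x > 4: bounds one variable relative to a constant
  - y² < 16: restricts y to |y| ≤ 3

Range argument: with x ∈ [5, ∞], y ∈ [-3, 3], the left side of the equation is at least 4, but the right side is -2 < 4. No integer solution exists.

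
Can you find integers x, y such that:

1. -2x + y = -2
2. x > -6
Yes

Take x = 1, y = 0. Substituting into each constraint:
  (1) -2(1) + 0 = -2 ✓
  (2) 1 > -6 ✓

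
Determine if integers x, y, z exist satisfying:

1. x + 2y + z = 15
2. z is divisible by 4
Yes

Take x = 1, y = 7, z = 0. Substituting into each constraint:
  (1) 1 + 2(7) + 0 = 15 ✓
  (2) 0 = 4 × 0, remainder 0 ✓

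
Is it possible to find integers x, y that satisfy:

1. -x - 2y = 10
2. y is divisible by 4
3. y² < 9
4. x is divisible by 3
No

The full constraint system is jointly infeasible over the integers. Each constraint and what it forces:

  - -x - 2y = 10: is a linear equation tying the variables together
  - y is divisible by 4: restricts y to multiples of 4
  - y² < 9: restricts y to |y| ≤ 2
  - x is divisible by 3: restricts x to multiples of 3

The bounds confine y to {0} with 4 | y. For each value, substitute into the equation:
  • y = 0: the equation forces x = -10, but 3 does not divide -10.
Every case fails, so no integer solution exists.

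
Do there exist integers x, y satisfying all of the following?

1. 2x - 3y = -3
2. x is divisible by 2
Yes

Take x = 0, y = 1. Substituting into each constraint:
  (1) 2(0) - 3(1) = -3 ✓
  (2) 0 = 2 × 0, remainder 0 ✓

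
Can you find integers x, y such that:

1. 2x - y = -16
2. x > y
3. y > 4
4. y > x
No

A contradictory subset is {x > y, y > x}. No integer assignment can satisfy these jointly:

  - x > y: bounds one variable relative to another variable
  - y > x: bounds one variable relative to another variable

Direct contradiction: x > y and y > x cannot both hold.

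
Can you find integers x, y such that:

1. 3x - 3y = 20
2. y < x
No

Even the single constraint (3x - 3y = 20) is infeasible over the integers.

  - 3x - 3y = 20: every term on the left is divisible by 3, so the LHS ≡ 0 (mod 3), but the RHS 20 is not — no integer solution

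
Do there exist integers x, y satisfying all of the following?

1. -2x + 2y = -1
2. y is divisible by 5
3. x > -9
No

Even the single constraint (-2x + 2y = -1) is infeasible over the integers.

  - -2x + 2y = -1: every term on the left is divisible by 2, so the LHS ≡ 0 (mod 2), but the RHS -1 is not — no integer solution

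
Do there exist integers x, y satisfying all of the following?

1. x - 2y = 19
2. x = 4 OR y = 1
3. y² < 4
Yes

Take x = 21, y = 1. Substituting into each constraint:
  (1) 21 - 2(1) = 19 ✓
  (2) y = 1, target 1 ✓ (second branch holds)
  (3) y² = (1)² = 1, and 1 < 4 ✓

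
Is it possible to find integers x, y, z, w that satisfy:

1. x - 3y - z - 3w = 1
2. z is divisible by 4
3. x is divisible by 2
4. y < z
Yes

Take x = -2, y = -1, z = 0, w = 0. Substituting into each constraint:
  (1) (-2) - 3(-1) + 0 - 3(0) = 1 ✓
  (2) 0 = 4 × 0, remainder 0 ✓
  (3) -2 = 2 × -1, remainder 0 ✓
  (4) -1 < 0 ✓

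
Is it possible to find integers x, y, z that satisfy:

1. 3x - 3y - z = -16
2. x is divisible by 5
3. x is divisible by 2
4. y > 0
Yes

Take x = 0, y = 1, z = 13. Substituting into each constraint:
  (1) 3(0) - 3(1) + (-13) = -16 ✓
  (2) 0 = 5 × 0, remainder 0 ✓
  (3) 0 = 2 × 0, remainder 0 ✓
  (4) 1 > 0 ✓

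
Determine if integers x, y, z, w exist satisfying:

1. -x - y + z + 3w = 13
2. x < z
Yes

Take x = 0, y = 0, z = 1, w = 4. Substituting into each constraint:
  (1) 0 + 0 + 1 + 3(4) = 13 ✓
  (2) 0 < 1 ✓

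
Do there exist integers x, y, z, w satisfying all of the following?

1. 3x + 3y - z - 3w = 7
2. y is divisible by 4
Yes

Take x = 0, y = 0, z = -7, w = 0. Substituting into each constraint:
  (1) 3(0) + 3(0) + 7 - 3(0) = 7 ✓
  (2) 0 = 4 × 0, remainder 0 ✓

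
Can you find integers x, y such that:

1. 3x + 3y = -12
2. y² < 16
Yes

Take x = -4, y = 0. Substituting into each constraint:
  (1) 3(-4) + 3(0) = -12 ✓
  (2) y² = (0)² = 0, and 0 < 16 ✓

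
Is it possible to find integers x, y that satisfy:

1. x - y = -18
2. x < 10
Yes

Take x = 0, y = 18. Substituting into each constraint:
  (1) 0 + (-18) = -18 ✓
  (2) 0 < 10 ✓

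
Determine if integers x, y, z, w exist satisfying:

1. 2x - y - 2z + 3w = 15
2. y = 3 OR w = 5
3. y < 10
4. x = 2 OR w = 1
Yes

Take x = 2, y = 3, z = -1, w = 4. Substituting into each constraint:
  (1) 2(2) + (-3) - 2(-1) + 3(4) = 15 ✓
  (2) y = 3, target 3 ✓ (first branch holds)
  (3) 3 < 10 ✓
  (4) x = 2, target 2 ✓ (first branch holds)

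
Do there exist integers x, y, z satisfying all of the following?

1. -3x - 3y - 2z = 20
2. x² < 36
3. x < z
Yes

Take x = 1, y = -9, z = 2. Substituting into each constraint:
  (1) -3(1) - 3(-9) - 2(2) = 20 ✓
  (2) x² = (1)² = 1, and 1 < 36 ✓
  (3) 1 < 2 ✓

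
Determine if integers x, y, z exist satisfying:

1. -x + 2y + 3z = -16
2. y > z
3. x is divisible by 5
Yes

Take x = 10, y = 0, z = -2. Substituting into each constraint:
  (1) (-10) + 2(0) + 3(-2) = -16 ✓
  (2) 0 > -2 ✓
  (3) 10 = 5 × 2, remainder 0 ✓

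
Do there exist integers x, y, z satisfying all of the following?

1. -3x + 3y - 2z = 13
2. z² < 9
Yes

Take x = -5, y = 0, z = 1. Substituting into each constraint:
  (1) -3(-5) + 3(0) - 2(1) = 13 ✓
  (2) z² = (1)² = 1, and 1 < 9 ✓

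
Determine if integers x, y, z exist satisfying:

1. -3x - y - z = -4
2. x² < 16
Yes

Take x = 1, y = 0, z = 1. Substituting into each constraint:
  (1) -3(1) + 0 + (-1) = -4 ✓
  (2) x² = (1)² = 1, and 1 < 16 ✓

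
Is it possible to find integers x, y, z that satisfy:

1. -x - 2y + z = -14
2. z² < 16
Yes

Take x = 14, y = 0, z = 0. Substituting into each constraint:
  (1) (-14) - 2(0) + 0 = -14 ✓
  (2) z² = (0)² = 0, and 0 < 16 ✓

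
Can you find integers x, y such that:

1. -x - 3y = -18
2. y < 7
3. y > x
Yes

Take x = 3, y = 5. Substituting into each constraint:
  (1) (-3) - 3(5) = -18 ✓
  (2) 5 < 7 ✓
  (3) 5 > 3 ✓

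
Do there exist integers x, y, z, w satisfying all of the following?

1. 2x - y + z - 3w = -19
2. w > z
Yes

Take x = 0, y = 16, z = 0, w = 1. Substituting into each constraint:
  (1) 2(0) + (-16) + 0 - 3(1) = -19 ✓
  (2) 1 > 0 ✓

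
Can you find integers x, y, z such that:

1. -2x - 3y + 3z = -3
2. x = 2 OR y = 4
Yes

Take x = 3, y = 4, z = 5. Substituting into each constraint:
  (1) -2(3) - 3(4) + 3(5) = -3 ✓
  (2) y = 4, target 4 ✓ (second branch holds)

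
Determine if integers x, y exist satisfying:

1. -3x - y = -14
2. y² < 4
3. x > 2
Yes

Take x = 5, y = -1. Substituting into each constraint:
  (1) -3(5) + 1 = -14 ✓
  (2) y² = (-1)² = 1, and 1 < 4 ✓
  (3) 5 > 2 ✓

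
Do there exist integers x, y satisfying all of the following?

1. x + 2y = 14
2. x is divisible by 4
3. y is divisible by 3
Yes

Take x = 20, y = -3. Substituting into each constraint:
  (1) 20 + 2(-3) = 14 ✓
  (2) 20 = 4 × 5, remainder 0 ✓
  (3) -3 = 3 × -1, remainder 0 ✓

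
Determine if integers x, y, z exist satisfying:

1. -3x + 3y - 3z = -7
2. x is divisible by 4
No

Even the single constraint (-3x + 3y - 3z = -7) is infeasible over the integers.

  - -3x + 3y - 3z = -7: every term on the left is divisible by 3, so the LHS ≡ 0 (mod 3), but the RHS -7 is not — no integer solution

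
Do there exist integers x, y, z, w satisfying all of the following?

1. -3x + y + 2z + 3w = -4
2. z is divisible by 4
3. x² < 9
Yes

Take x = 2, y = 2, z = 0, w = 0. Substituting into each constraint:
  (1) -3(2) + 2 + 2(0) + 3(0) = -4 ✓
  (2) 0 = 4 × 0, remainder 0 ✓
  (3) x² = (2)² = 4, and 4 < 9 ✓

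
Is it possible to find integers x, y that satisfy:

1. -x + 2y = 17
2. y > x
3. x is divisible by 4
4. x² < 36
No

A contradictory subset is {-x + 2y = 17, x is divisible by 4}. No integer assignment can satisfy these jointly:

  - -x + 2y = 17: is a linear equation tying the variables together
  - x is divisible by 4: restricts x to multiples of 4

Modular obstruction: writing x = 4x', every remaining term of the linear equation is divisible by 2, so the left side is ≡ 0 (mod 2); but the right side 17 ≡ 1 (mod 2). No integers can satisfy it.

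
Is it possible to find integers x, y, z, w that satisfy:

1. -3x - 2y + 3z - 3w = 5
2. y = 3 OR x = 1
Yes

Take x = 1, y = -4, z = 0, w = 0. Substituting into each constraint:
  (1) -3(1) - 2(-4) + 3(0) - 3(0) = 5 ✓
  (2) x = 1, target 1 ✓ (second branch holds)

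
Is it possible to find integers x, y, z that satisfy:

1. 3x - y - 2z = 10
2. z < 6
Yes

Take x = 4, y = 2, z = 0. Substituting into each constraint:
  (1) 3(4) + (-2) - 2(0) = 10 ✓
  (2) 0 < 6 ✓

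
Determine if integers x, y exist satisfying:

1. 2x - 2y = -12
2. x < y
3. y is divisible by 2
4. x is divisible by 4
Yes

Take x = -4, y = 2. Substituting into each constraint:
  (1) 2(-4) - 2(2) = -12 ✓
  (2) -4 < 2 ✓
  (3) 2 = 2 × 1, remainder 0 ✓
  (4) -4 = 4 × -1, remainder 0 ✓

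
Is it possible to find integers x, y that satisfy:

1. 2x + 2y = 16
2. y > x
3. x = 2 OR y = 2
Yes

Take x = 2, y = 6. Substituting into each constraint:
  (1) 2(2) + 2(6) = 16 ✓
  (2) 6 > 2 ✓
  (3) x = 2, target 2 ✓ (first branch holds)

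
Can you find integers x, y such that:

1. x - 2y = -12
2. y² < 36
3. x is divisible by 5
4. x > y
No

A contradictory subset is {x - 2y = -12, y² < 36, x > y}. No integer assignment can satisfy these jointly:

  - x - 2y = -12: is a linear equation tying the variables together
  - y² < 36: restricts y to |y| ≤ 5
  - x > y: bounds one variable relative to another variable

The bounds confine y to {-5, -4, -3, -2, -1, 0, 1, 2, 3, 4, 5}. For each value, substitute into the equation:
  • y = -5: the equation forces x = -22, but x > y fails since -22 ≤ -5.
  • y = -4: the equation forces x = -20, but x > y fails since -20 ≤ -4.
  • y = -3: the equation forces x = -18, but x > y fails since -18 ≤ -3.
  • y = -2: the equation forces x = -16, but x > y fails since -16 ≤ -2.
  • y = -1: the equation forces x = -14, but x > y fails since -14 ≤ -1.
  • y = 0: the equation forces x = -12, but x > y fails since -12 ≤ 0.
  • y = 1: the equation forces x = -10, but x > y fails since -10 ≤ 1.
  • y = 2: the equation forces x = -8, but x > y fails since -8 ≤ 2.
  • y = 3: the equation forces x = -6, but x > y fails since -6 ≤ 3.
  • y = 4: the equation forces x = -4, but x > y fails since -4 ≤ 4.
  • y = 5: the equation forces x = -2, but x > y fails since -2 ≤ 5.
Every case fails, so no integer solution exists.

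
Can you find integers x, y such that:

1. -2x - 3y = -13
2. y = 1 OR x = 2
Yes

Take x = 2, y = 3. Substituting into each constraint:
  (1) -2(2) - 3(3) = -13 ✓
  (2) x = 2, target 2 ✓ (second branch holds)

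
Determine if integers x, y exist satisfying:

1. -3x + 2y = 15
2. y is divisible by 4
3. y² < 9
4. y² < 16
Yes

Take x = -5, y = 0. Substituting into each constraint:
  (1) -3(-5) + 2(0) = 15 ✓
  (2) 0 = 4 × 0, remainder 0 ✓
  (3) y² = (0)² = 0, and 0 < 9 ✓
  (4) y² = (0)² = 0, and 0 < 16 ✓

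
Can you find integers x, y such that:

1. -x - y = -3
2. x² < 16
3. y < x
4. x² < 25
Yes

Take x = 3, y = 0. Substituting into each constraint:
  (1) (-3) + 0 = -3 ✓
  (2) x² = (3)² = 9, and 9 < 16 ✓
  (3) 0 < 3 ✓
  (4) x² = (3)² = 9, and 9 < 25 ✓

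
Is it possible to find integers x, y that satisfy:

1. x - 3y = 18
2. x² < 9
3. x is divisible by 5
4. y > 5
No

A contradictory subset is {x - 3y = 18, x² < 9, y > 5}. No integer assignment can satisfy these jointly:

  - x - 3y = 18: is a linear equation tying the variables together
  - x² < 9: restricts x to |x| ≤ 2
  - y > 5: bounds one variable relative to a constant

Range argument: with x ∈ [-2, 2], y ∈ [6, ∞], the left side of the equation is at most -16, but the right side is 18 > -16. No integer solution exists.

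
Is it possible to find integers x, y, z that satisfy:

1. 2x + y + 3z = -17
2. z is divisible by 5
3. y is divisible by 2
Yes

Take x = 13, y = 2, z = -15. Substituting into each constraint:
  (1) 2(13) + 2 + 3(-15) = -17 ✓
  (2) -15 = 5 × -3, remainder 0 ✓
  (3) 2 = 2 × 1, remainder 0 ✓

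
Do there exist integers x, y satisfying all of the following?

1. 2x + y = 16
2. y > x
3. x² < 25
Yes

Take x = 0, y = 16. Substituting into each constraint:
  (1) 2(0) + 16 = 16 ✓
  (2) 16 > 0 ✓
  (3) x² = (0)² = 0, and 0 < 25 ✓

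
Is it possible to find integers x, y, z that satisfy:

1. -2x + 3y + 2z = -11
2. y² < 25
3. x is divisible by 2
Yes

Take x = 10, y = 3, z = 0. Substituting into each constraint:
  (1) -2(10) + 3(3) + 2(0) = -11 ✓
  (2) y² = (3)² = 9, and 9 < 25 ✓
  (3) 10 = 2 × 5, remainder 0 ✓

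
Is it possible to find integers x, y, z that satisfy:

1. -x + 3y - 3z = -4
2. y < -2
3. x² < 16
Yes

Take x = -2, y = -3, z = -1. Substituting into each constraint:
  (1) 2 + 3(-3) - 3(-1) = -4 ✓
  (2) -3 < -2 ✓
  (3) x² = (-2)² = 4, and 4 < 16 ✓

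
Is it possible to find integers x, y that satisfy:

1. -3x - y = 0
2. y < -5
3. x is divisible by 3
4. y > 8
No

A contradictory subset is {y < -5, y > 8}. No integer assignment can satisfy these jointly:

  - y < -5: bounds one variable relative to a constant
  - y > 8: bounds one variable relative to a constant

Direct contradiction: the bounds on y require y ≥ 9 and y ≤ -6 simultaneously, which is empty.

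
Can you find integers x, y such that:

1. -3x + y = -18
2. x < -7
Yes

Take x = -8, y = -42. Substituting into each constraint:
  (1) -3(-8) + (-42) = -18 ✓
  (2) -8 < -7 ✓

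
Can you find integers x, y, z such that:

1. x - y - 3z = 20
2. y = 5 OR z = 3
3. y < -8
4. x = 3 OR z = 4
Yes

Take x = 3, y = -26, z = 3. Substituting into each constraint:
  (1) 3 + 26 - 3(3) = 20 ✓
  (2) z = 3, target 3 ✓ (second branch holds)
  (3) -26 < -8 ✓
  (4) x = 3, target 3 ✓ (first branch holds)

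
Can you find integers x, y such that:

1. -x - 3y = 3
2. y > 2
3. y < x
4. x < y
No

A contradictory subset is {y < x, x < y}. No integer assignment can satisfy these jointly:

  - y < x: bounds one variable relative to another variable
  - x < y: bounds one variable relative to another variable

Direct contradiction: x > y and y > x cannot both hold.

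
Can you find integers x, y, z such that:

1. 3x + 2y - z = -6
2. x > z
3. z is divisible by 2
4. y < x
Yes

Take x = 2, y = -6, z = 0. Substituting into each constraint:
  (1) 3(2) + 2(-6) + 0 = -6 ✓
  (2) 2 > 0 ✓
  (3) 0 = 2 × 0, remainder 0 ✓
  (4) -6 < 2 ✓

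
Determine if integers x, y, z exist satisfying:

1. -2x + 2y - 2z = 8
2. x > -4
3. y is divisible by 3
Yes

Take x = -3, y = 0, z = -1. Substituting into each constraint:
  (1) -2(-3) + 2(0) - 2(-1) = 8 ✓
  (2) -3 > -4 ✓
  (3) 0 = 3 × 0, remainder 0 ✓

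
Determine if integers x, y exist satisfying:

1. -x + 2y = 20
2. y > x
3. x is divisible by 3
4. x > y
No

A contradictory subset is {y > x, x > y}. No integer assignment can satisfy these jointly:

  - y > x: bounds one variable relative to another variable
  - x > y: bounds one variable relative to another variable

Direct contradiction: y > x and x > y cannot both hold.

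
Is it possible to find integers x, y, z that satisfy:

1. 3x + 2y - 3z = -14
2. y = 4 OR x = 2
Yes

Take x = 2, y = 2, z = 8. Substituting into each constraint:
  (1) 3(2) + 2(2) - 3(8) = -14 ✓
  (2) x = 2, target 2 ✓ (second branch holds)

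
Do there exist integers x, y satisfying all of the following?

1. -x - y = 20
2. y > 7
Yes

Take x = -28, y = 8. Substituting into each constraint:
  (1) 28 + (-8) = 20 ✓
  (2) 8 > 7 ✓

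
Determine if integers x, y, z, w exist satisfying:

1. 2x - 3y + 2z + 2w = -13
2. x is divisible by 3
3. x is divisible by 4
Yes

Take x = 0, y = 5, z = 0, w = 1. Substituting into each constraint:
  (1) 2(0) - 3(5) + 2(0) + 2(1) = -13 ✓
  (2) 0 = 3 × 0, remainder 0 ✓
  (3) 0 = 4 × 0, remainder 0 ✓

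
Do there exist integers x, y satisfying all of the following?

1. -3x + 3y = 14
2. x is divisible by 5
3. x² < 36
No

Even the single constraint (-3x + 3y = 14) is infeasible over the integers.

  - -3x + 3y = 14: every term on the left is divisible by 3, so the LHS ≡ 0 (mod 3), but the RHS 14 is not — no integer solution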